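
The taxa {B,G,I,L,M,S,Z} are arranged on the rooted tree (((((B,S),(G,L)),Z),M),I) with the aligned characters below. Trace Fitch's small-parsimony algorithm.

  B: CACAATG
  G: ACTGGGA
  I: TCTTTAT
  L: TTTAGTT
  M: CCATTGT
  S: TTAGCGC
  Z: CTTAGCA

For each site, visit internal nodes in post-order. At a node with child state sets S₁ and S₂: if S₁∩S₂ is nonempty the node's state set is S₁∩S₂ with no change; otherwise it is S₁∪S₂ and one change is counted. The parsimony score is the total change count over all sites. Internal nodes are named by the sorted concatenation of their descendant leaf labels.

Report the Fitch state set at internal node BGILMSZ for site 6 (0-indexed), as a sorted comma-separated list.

T

BS@0: {C} ∪ {T} = {C,T} (union, +1)
GL@0: {A} ∪ {T} = {A,T} (union, +1)
BGLS@0: {C,T} ∩ {A,T} = {T} (intersection, +0)
BGLSZ@0: {T} ∪ {C} = {C,T} (union, +1)
BGLMSZ@0: {C,T} ∩ {C} = {C} (intersection, +0)
BGILMSZ@0: {C} ∪ {T} = {C,T} (union, +1)
BS@1: {A} ∪ {T} = {A,T} (union, +1)
GL@1: {C} ∪ {T} = {C,T} (union, +1)
BGLS@1: {A,T} ∩ {C,T} = {T} (intersection, +0)
BGLSZ@1: {T} ∩ {T} = {T} (intersection, +0)
BGLMSZ@1: {T} ∪ {C} = {C,T} (union, +1)
BGILMSZ@1: {C,T} ∩ {C} = {C} (intersection, +0)
BS@2: {C} ∪ {A} = {A,C} (union, +1)
GL@2: {T} ∩ {T} = {T} (intersection, +0)
BGLS@2: {A,C} ∪ {T} = {A,C,T} (union, +1)
BGLSZ@2: {A,C,T} ∩ {T} = {T} (intersection, +0)
BGLMSZ@2: {T} ∪ {A} = {A,T} (union, +1)
BGILMSZ@2: {A,T} ∩ {T} = {T} (intersection, +0)
BS@3: {A} ∪ {G} = {A,G} (union, +1)
GL@3: {G} ∪ {A} = {A,G} (union, +1)
BGLS@3: {A,G} ∩ {A,G} = {A,G} (intersection, +0)
BGLSZ@3: {A,G} ∩ {A} = {A} (intersection, +0)
BGLMSZ@3: {A} ∪ {T} = {A,T} (union, +1)
BGILMSZ@3: {A,T} ∩ {T} = {T} (intersection, +0)
BS@4: {A} ∪ {C} = {A,C} (union, +1)
GL@4: {G} ∩ {G} = {G} (intersection, +0)
BGLS@4: {A,C} ∪ {G} = {A,C,G} (union, +1)
BGLSZ@4: {A,C,G} ∩ {G} = {G} (intersection, +0)
BGLMSZ@4: {G} ∪ {T} = {G,T} (union, +1)
BGILMSZ@4: {G,T} ∩ {T} = {T} (intersection, +0)
BS@5: {T} ∪ {G} = {G,T} (union, +1)
GL@5: {G} ∪ {T} = {G,T} (union, +1)
BGLS@5: {G,T} ∩ {G,T} = {G,T} (intersection, +0)
BGLSZ@5: {G,T} ∪ {C} = {C,G,T} (union, +1)
BGLMSZ@5: {C,G,T} ∩ {G} = {G} (intersection, +0)
BGILMSZ@5: {G} ∪ {A} = {A,G} (union, +1)
BS@6: {G} ∪ {C} = {C,G} (union, +1)
GL@6: {A} ∪ {T} = {A,T} (union, +1)
BGLS@6: {C,G} ∪ {A,T} = {A,C,G,T} (union, +1)
BGLSZ@6: {A,C,G,T} ∩ {A} = {A} (intersection, +0)
BGLMSZ@6: {A} ∪ {T} = {A,T} (union, +1)
BGILMSZ@6: {A,T} ∩ {T} = {T} (intersection, +0)
per-site changes: [4, 3, 3, 3, 3, 4, 4]; total = 24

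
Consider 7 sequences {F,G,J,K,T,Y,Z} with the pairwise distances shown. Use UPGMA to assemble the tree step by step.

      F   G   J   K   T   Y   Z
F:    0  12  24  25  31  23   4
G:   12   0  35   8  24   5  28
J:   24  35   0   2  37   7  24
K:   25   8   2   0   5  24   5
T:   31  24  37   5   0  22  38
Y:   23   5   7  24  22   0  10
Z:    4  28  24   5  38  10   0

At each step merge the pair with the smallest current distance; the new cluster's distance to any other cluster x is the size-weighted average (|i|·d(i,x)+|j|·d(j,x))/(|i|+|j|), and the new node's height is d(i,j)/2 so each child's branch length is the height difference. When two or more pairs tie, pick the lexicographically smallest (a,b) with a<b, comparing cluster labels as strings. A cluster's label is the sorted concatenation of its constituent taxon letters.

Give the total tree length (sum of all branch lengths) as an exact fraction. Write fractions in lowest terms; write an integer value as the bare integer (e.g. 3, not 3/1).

1207/24

iteration 1: select J,K (d=2); attach at lengths (1, 1); label the merged cluster JK
  updated: d(F,JK)=49/2, d(G,JK)=43/2, d(JK,T)=21, d(JK,Y)=31/2, d(JK,Z)=29/2
iteration 2: select F,Z (d=4); attach at lengths (2, 2); label the merged cluster FZ
  updated: d(FZ,G)=20, d(FZ,JK)=39/2, d(FZ,T)=69/2, d(FZ,Y)=33/2
iteration 3: select G,Y (d=5); attach at lengths (5/2, 5/2); label the merged cluster GY
  updated: d(FZ,GY)=73/4, d(GY,JK)=37/2, d(GY,T)=23
iteration 4: select FZ,GY (d=73/4); attach at lengths (57/8, 53/8); label the merged cluster FGYZ
  updated: d(FGYZ,JK)=19, d(FGYZ,T)=115/4
iteration 5: select FGYZ,JK (d=19); attach at lengths (3/8, 17/2); label the merged cluster FGJKYZ
  updated: d(FGJKYZ,T)=157/6
iteration 6: select FGJKYZ,T (d=157/6); attach at lengths (43/12, 157/12); label the merged cluster FGJKTYZ
final tree: ((((F:2,Z:2):57/8,(G:5/2,Y:5/2):53/8):3/8,(J:1,K:1):17/2):43/12,T:157/12)
total length: 1207/24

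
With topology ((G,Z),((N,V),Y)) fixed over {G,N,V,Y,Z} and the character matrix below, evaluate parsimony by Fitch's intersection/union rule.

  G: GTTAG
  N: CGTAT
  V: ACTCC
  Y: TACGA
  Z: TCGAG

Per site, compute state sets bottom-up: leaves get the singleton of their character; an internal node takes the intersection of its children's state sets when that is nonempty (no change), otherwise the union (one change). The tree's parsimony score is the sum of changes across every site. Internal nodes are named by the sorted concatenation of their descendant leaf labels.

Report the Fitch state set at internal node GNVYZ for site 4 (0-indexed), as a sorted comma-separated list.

site 0, node GZ: G={G} ∪ Z={T} → {G,T} (+1)
site 0, node NV: N={C} ∪ V={A} → {A,C} (+1)
site 0, node NVY: NV={A,C} ∪ Y={T} → {A,C,T} (+1)
site 0, node GNVYZ: GZ={G,T} ∩ NVY={A,C,T} → {T} (+0)
site 1, node GZ: G={T} ∪ Z={C} → {C,T} (+1)
site 1, node NV: N={G} ∪ V={C} → {C,G} (+1)
site 1, node NVY: NV={C,G} ∪ Y={A} → {A,C,G} (+1)
site 1, node GNVYZ: GZ={C,T} ∩ NVY={A,C,G} → {C} (+0)
site 2, node GZ: G={T} ∪ Z={G} → {G,T} (+1)
site 2, node NV: N={T} ∩ V={T} → {T} (+0)
site 2, node NVY: NV={T} ∪ Y={C} → {C,T} (+1)
site 2, node GNVYZ: GZ={G,T} ∩ NVY={C,T} → {T} (+0)
site 3, node GZ: G={A} ∩ Z={A} → {A} (+0)
site 3, node NV: N={A} ∪ V={C} → {A,C} (+1)
site 3, node NVY: NV={A,C} ∪ Y={G} → {A,C,G} (+1)
site 3, node GNVYZ: GZ={A} ∩ NVY={A,C,G} → {A} (+0)
site 4, node GZ: G={G} ∩ Z={G} → {G} (+0)
site 4, node NV: N={T} ∪ V={C} → {C,T} (+1)
site 4, node NVY: NV={C,T} ∪ Y={A} → {A,C,T} (+1)
site 4, node GNVYZ: GZ={G} ∪ NVY={A,C,T} → {A,C,G,T} (+1)
per-site changes: [3, 3, 2, 2, 3]; total = 13

A,C,G,T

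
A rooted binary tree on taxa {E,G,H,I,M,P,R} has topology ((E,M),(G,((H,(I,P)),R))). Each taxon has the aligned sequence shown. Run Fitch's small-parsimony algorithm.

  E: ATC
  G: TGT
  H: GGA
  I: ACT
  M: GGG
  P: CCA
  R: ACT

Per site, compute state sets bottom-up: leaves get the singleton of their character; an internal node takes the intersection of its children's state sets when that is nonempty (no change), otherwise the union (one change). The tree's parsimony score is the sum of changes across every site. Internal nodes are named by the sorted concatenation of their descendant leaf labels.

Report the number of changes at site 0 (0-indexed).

EM@0: {A} ∪ {G} = {A,G} (union, +1)
IP@0: {A} ∪ {C} = {A,C} (union, +1)
HIP@0: {G} ∪ {A,C} = {A,C,G} (union, +1)
HIPR@0: {A,C,G} ∩ {A} = {A} (intersection, +0)
GHIPR@0: {T} ∪ {A} = {A,T} (union, +1)
EGHIMPR@0: {A,G} ∩ {A,T} = {A} (intersection, +0)
EM@1: {T} ∪ {G} = {G,T} (union, +1)
IP@1: {C} ∩ {C} = {C} (intersection, +0)
HIP@1: {G} ∪ {C} = {C,G} (union, +1)
HIPR@1: {C,G} ∩ {C} = {C} (intersection, +0)
GHIPR@1: {G} ∪ {C} = {C,G} (union, +1)
EGHIMPR@1: {G,T} ∩ {C,G} = {G} (intersection, +0)
EM@2: {C} ∪ {G} = {C,G} (union, +1)
IP@2: {T} ∪ {A} = {A,T} (union, +1)
HIP@2: {A} ∩ {A,T} = {A} (intersection, +0)
HIPR@2: {A} ∪ {T} = {A,T} (union, +1)
GHIPR@2: {T} ∩ {A,T} = {T} (intersection, +0)
EGHIMPR@2: {C,G} ∪ {T} = {C,G,T} (union, +1)
per-site changes: [4, 3, 4]; total = 11

4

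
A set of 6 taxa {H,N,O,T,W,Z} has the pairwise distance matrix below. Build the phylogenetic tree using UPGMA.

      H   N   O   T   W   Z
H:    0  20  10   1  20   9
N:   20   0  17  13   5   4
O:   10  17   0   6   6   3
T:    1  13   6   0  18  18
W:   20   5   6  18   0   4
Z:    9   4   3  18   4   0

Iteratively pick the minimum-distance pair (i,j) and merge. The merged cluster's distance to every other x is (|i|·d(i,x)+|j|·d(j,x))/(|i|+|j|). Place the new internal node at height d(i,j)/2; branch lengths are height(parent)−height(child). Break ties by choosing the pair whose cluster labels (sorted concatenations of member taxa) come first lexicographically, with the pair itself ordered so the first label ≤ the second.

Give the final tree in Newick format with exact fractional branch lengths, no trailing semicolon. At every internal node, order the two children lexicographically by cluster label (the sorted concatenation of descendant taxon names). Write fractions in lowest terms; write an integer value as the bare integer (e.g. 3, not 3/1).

((H:1/2,T:1/2):53/8,((N:5/2,W:5/2):11/8,(O:3/2,Z:3/2):19/8):13/4)

1. join H+T (d=1) ⇒ HT; edges |H|=1/2, |T|=1/2
  updated: d(HT,N)=33/2, d(HT,O)=8, d(HT,W)=19, d(HT,Z)=27/2
2. join O+Z (d=3) ⇒ OZ; edges |O|=3/2, |Z|=3/2
  updated: d(HT,OZ)=43/4, d(N,OZ)=21/2, d(OZ,W)=5
3. join N+W (d=5) ⇒ NW; edges |N|=5/2, |W|=5/2
  updated: d(HT,NW)=71/4, d(NW,OZ)=31/4
4. join NW+OZ (d=31/4) ⇒ NOWZ; edges |NW|=11/8, |OZ|=19/8
  updated: d(HT,NOWZ)=57/4
5. join HT+NOWZ (d=57/4) ⇒ HNOTWZ; edges |HT|=53/8, |NOWZ|=13/4
final tree: ((H:1/2,T:1/2):53/8,((N:5/2,W:5/2):11/8,(O:3/2,Z:3/2):19/8):13/4)
total length: 181/8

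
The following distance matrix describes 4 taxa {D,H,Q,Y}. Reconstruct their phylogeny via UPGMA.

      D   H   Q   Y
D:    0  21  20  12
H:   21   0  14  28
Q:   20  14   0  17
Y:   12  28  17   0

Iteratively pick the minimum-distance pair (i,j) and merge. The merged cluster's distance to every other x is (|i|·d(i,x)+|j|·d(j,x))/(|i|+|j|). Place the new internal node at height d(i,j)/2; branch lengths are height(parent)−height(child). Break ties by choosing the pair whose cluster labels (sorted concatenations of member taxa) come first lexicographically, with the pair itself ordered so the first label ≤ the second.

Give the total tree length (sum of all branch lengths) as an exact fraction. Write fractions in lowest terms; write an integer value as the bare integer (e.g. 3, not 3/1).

1. join D+Y (d=12) ⇒ DY; edges |D|=6, |Y|=6
  updated: d(DY,H)=49/2, d(DY,Q)=37/2
2. join H+Q (d=14) ⇒ HQ; edges |H|=7, |Q|=7
  updated: d(DY,HQ)=43/2
3. join DY+HQ (d=43/2) ⇒ DHQY; edges |DY|=19/4, |HQ|=15/4
final tree: ((D:6,Y:6):19/4,(H:7,Q:7):15/4)
total length: 69/2

69/2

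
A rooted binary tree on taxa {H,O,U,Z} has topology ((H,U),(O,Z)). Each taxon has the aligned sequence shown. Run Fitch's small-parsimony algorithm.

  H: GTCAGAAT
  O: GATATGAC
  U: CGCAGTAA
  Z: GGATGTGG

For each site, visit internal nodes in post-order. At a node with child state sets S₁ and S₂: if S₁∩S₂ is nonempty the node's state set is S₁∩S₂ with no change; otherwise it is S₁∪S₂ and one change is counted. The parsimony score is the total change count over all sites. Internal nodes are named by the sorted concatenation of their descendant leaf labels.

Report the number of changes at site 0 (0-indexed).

site 0, node HU: H={G} ∪ U={C} → {C,G} (+1)
site 0, node OZ: O={G} ∩ Z={G} → {G} (+0)
site 0, node HOUZ: HU={C,G} ∩ OZ={G} → {G} (+0)
site 1, node HU: H={T} ∪ U={G} → {G,T} (+1)
site 1, node OZ: O={A} ∪ Z={G} → {A,G} (+1)
site 1, node HOUZ: HU={G,T} ∩ OZ={A,G} → {G} (+0)
site 2, node HU: H={C} ∩ U={C} → {C} (+0)
site 2, node OZ: O={T} ∪ Z={A} → {A,T} (+1)
site 2, node HOUZ: HU={C} ∪ OZ={A,T} → {A,C,T} (+1)
site 3, node HU: H={A} ∩ U={A} → {A} (+0)
site 3, node OZ: O={A} ∪ Z={T} → {A,T} (+1)
site 3, node HOUZ: HU={A} ∩ OZ={A,T} → {A} (+0)
site 4, node HU: H={G} ∩ U={G} → {G} (+0)
site 4, node OZ: O={T} ∪ Z={G} → {G,T} (+1)
site 4, node HOUZ: HU={G} ∩ OZ={G,T} → {G} (+0)
site 5, node HU: H={A} ∪ U={T} → {A,T} (+1)
site 5, node OZ: O={G} ∪ Z={T} → {G,T} (+1)
site 5, node HOUZ: HU={A,T} ∩ OZ={G,T} → {T} (+0)
site 6, node HU: H={A} ∩ U={A} → {A} (+0)
site 6, node OZ: O={A} ∪ Z={G} → {A,G} (+1)
site 6, node HOUZ: HU={A} ∩ OZ={A,G} → {A} (+0)
site 7, node HU: H={T} ∪ U={A} → {A,T} (+1)
site 7, node OZ: O={C} ∪ Z={G} → {C,G} (+1)
site 7, node HOUZ: HU={A,T} ∪ OZ={C,G} → {A,C,G,T} (+1)
per-site changes: [1, 2, 2, 1, 1, 2, 1, 3]; total = 13

1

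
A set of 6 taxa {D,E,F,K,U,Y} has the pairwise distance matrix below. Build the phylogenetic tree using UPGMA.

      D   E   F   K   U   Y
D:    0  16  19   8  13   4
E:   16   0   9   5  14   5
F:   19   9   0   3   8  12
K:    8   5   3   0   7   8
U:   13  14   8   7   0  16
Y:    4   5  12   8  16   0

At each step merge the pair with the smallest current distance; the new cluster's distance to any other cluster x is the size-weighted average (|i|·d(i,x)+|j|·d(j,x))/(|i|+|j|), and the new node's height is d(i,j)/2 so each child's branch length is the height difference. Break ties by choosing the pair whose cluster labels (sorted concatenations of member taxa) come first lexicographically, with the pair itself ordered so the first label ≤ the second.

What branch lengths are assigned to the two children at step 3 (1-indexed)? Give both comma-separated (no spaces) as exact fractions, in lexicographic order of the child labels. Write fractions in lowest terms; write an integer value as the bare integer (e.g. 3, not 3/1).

7/2,2

iteration 1: select F,K (d=3); attach at lengths (3/2, 3/2); label the merged cluster FK
  updated: d(D,FK)=27/2, d(E,FK)=7, d(FK,U)=15/2, d(FK,Y)=10
iteration 2: select D,Y (d=4); attach at lengths (2, 2); label the merged cluster DY
  updated: d(DY,E)=21/2, d(DY,FK)=47/4, d(DY,U)=29/2
iteration 3: select E,FK (d=7); attach at lengths (7/2, 2); label the merged cluster EFK
  updated: d(DY,EFK)=34/3, d(EFK,U)=29/3
iteration 4: select EFK,U (d=29/3); attach at lengths (4/3, 29/6); label the merged cluster EFKU
  updated: d(DY,EFKU)=97/8
iteration 5: select DY,EFKU (d=97/8); attach at lengths (65/16, 59/48); label the merged cluster DEFKUY
final tree: ((D:2,Y:2):65/16,((E:7/2,(F:3/2,K:3/2):2):4/3,U:29/6):59/48)
total length: 575/24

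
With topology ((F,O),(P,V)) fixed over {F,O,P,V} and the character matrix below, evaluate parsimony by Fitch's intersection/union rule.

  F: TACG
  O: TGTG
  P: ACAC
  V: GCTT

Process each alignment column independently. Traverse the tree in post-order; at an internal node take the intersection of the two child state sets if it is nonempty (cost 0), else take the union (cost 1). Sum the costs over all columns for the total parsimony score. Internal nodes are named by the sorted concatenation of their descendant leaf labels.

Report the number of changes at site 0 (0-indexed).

2

[col 0] FO: children F:{T}, O:{T} ∩→ {T}; cost 0
[col 0] PV: children P:{A}, V:{G} ∪→ {A,G}; cost 1
[col 0] FOPV: children FO:{T}, PV:{A,G} ∪→ {A,G,T}; cost 1
[col 1] FO: children F:{A}, O:{G} ∪→ {A,G}; cost 1
[col 1] PV: children P:{C}, V:{C} ∩→ {C}; cost 0
[col 1] FOPV: children FO:{A,G}, PV:{C} ∪→ {A,C,G}; cost 1
[col 2] FO: children F:{C}, O:{T} ∪→ {C,T}; cost 1
[col 2] PV: children P:{A}, V:{T} ∪→ {A,T}; cost 1
[col 2] FOPV: children FO:{C,T}, PV:{A,T} ∩→ {T}; cost 0
[col 3] FO: children F:{G}, O:{G} ∩→ {G}; cost 0
[col 3] PV: children P:{C}, V:{T} ∪→ {C,T}; cost 1
[col 3] FOPV: children FO:{G}, PV:{C,T} ∪→ {C,G,T}; cost 1
per-site changes: [2, 2, 2, 2]; total = 8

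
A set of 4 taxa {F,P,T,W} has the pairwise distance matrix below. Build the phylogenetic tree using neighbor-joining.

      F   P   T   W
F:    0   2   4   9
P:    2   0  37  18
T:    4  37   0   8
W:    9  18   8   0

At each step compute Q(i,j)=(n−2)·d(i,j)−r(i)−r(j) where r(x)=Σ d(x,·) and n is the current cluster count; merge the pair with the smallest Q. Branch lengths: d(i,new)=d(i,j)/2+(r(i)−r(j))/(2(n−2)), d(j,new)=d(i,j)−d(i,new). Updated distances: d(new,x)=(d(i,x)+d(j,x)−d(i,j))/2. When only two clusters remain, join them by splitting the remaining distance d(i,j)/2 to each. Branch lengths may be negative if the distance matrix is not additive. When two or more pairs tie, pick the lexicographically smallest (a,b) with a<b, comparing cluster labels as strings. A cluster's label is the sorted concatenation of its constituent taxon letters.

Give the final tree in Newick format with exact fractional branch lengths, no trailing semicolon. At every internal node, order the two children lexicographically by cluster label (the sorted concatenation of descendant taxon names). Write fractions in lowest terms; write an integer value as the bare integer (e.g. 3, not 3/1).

1. join F+P (d=2, Q=-68) ⇒ FP; edges |F|=-19/2, |P|=23/2
  updated: d(FP,T)=39/2, d(FP,W)=25/2
2. join FP+T (d=39/2, Q=-40) ⇒ FPT; edges |FP|=12, |T|=15/2
  updated: d(FPT,W)=1/2
3. join FPT+W (d=1/2) ⇒ FPTW; edges |FPT|=1/4, |W|=1/4
final tree: (((F:-19/2,P:23/2):12,T:15/2):1/4,W:1/4)
total length: 22

(((F:-19/2,P:23/2):12,T:15/2):1/4,W:1/4)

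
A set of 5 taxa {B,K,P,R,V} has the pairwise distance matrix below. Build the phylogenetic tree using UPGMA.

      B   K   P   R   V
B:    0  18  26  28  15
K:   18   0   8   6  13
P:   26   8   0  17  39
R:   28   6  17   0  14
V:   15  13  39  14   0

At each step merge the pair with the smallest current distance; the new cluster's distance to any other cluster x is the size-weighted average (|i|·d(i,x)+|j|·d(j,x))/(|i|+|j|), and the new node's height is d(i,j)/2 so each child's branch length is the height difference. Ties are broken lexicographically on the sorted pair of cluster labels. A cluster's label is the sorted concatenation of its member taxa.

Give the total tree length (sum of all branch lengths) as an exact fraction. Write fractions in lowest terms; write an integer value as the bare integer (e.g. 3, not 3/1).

step 1: merge (K,R) at d=6; branch lengths K→3, R→3; new cluster KR
  updated: d(B,KR)=23, d(KR,P)=25/2, d(KR,V)=27/2
step 2: merge (KR,P) at d=25/2; branch lengths KR→13/4, P→25/4; new cluster KPR
  updated: d(B,KPR)=24, d(KPR,V)=22
step 3: merge (B,V) at d=15; branch lengths B→15/2, V→15/2; new cluster BV
  updated: d(BV,KPR)=23
step 4: merge (BV,KPR) at d=23; branch lengths BV→4, KPR→21/4; new cluster BKPRV
final tree: ((B:15/2,V:15/2):4,((K:3,R:3):13/4,P:25/4):21/4)
total length: 159/4

159/4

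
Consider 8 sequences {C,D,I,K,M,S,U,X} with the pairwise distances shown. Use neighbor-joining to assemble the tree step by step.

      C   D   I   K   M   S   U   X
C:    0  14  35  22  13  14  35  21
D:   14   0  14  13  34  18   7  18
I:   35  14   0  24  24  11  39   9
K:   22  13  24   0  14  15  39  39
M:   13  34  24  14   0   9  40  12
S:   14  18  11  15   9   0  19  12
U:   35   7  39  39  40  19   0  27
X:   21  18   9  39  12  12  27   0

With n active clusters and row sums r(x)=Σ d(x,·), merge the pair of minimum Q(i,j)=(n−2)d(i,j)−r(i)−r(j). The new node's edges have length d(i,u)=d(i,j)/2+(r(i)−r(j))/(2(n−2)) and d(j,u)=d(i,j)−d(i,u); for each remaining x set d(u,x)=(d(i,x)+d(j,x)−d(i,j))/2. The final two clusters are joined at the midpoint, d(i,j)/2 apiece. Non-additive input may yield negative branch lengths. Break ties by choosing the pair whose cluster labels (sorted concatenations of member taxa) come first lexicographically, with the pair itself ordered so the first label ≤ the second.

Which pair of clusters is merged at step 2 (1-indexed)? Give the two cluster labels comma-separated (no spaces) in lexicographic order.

1. join D+U (d=7, Q=-282) ⇒ DU; edges |D|=-23/6, |U|=65/6
  updated: d(C,DU)=21, d(DU,I)=23, d(DU,K)=45/2, d(DU,M)=67/2, d(DU,S)=15, d(DU,X)=19
2. join I+X (d=9, Q=-193) ⇒ IX; edges |I|=59/10, |X|=31/10
  updated: d(C,IX)=47/2, d(DU,IX)=33/2, d(IX,K)=27, d(IX,M)=27/2, d(IX,S)=7
3. join DU+IX (d=33/2, Q=-130) ⇒ DIUX; edges |DU|=87/8, |IX|=45/8
  updated: d(C,DIUX)=14, d(DIUX,K)=33/2, d(DIUX,M)=61/4, d(DIUX,S)=11/4
4. join DIUX+S (d=11/4, Q=-81) ⇒ DISUX; edges |DIUX|=8/3, |S|=1/12
  updated: d(C,DISUX)=101/8, d(DISUX,K)=115/8, d(DISUX,M)=43/4
5. join C+DISUX (d=101/8, Q=-481/8) ⇒ CDISUX; edges |C|=281/32, |DISUX|=123/32
  updated: d(CDISUX,K)=95/8, d(CDISUX,M)=89/16
6. join CDISUX+K (d=95/8, Q=-503/16) ⇒ CDIKSUX; edges |CDISUX|=55/32, |K|=325/32
  updated: d(CDIKSUX,M)=123/32
7. join CDIKSUX+M (d=123/32) ⇒ CDIKMSUX; edges |CDIKSUX|=123/64, |M|=123/64
final tree: (((C:281/32,(((D:-23/6,U:65/6):87/8,(I:59/10,X:31/10):45/8):8/3,S:1/12):123/32):55/32,K:325/32):123/64,M:123/64)
total length: 2035/32

I,X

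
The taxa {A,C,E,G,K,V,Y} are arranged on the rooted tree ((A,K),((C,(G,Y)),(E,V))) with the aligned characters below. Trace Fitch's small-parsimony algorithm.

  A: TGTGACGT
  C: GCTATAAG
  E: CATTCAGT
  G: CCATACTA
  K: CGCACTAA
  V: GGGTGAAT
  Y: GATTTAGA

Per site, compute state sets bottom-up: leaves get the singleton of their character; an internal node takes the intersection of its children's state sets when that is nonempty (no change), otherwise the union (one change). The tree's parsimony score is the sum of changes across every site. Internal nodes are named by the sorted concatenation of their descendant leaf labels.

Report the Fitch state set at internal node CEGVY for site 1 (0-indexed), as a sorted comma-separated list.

[col 0] AK: children A:{T}, K:{C} ∪→ {C,T}; cost 1
[col 0] GY: children G:{C}, Y:{G} ∪→ {C,G}; cost 1
[col 0] CGY: children C:{G}, GY:{C,G} ∩→ {G}; cost 0
[col 0] EV: children E:{C}, V:{G} ∪→ {C,G}; cost 1
[col 0] CEGVY: children CGY:{G}, EV:{C,G} ∩→ {G}; cost 0
[col 0] ACEGKVY: children AK:{C,T}, CEGVY:{G} ∪→ {C,G,T}; cost 1
[col 1] AK: children A:{G}, K:{G} ∩→ {G}; cost 0
[col 1] GY: children G:{C}, Y:{A} ∪→ {A,C}; cost 1
[col 1] CGY: children C:{C}, GY:{A,C} ∩→ {C}; cost 0
[col 1] EV: children E:{A}, V:{G} ∪→ {A,G}; cost 1
[col 1] CEGVY: children CGY:{C}, EV:{A,G} ∪→ {A,C,G}; cost 1
[col 1] ACEGKVY: children AK:{G}, CEGVY:{A,C,G} ∩→ {G}; cost 0
[col 2] AK: children A:{T}, K:{C} ∪→ {C,T}; cost 1
[col 2] GY: children G:{A}, Y:{T} ∪→ {A,T}; cost 1
[col 2] CGY: children C:{T}, GY:{A,T} ∩→ {T}; cost 0
[col 2] EV: children E:{T}, V:{G} ∪→ {G,T}; cost 1
[col 2] CEGVY: children CGY:{T}, EV:{G,T} ∩→ {T}; cost 0
[col 2] ACEGKVY: children AK:{C,T}, CEGVY:{T} ∩→ {T}; cost 0
[col 3] AK: children A:{G}, K:{A} ∪→ {A,G}; cost 1
[col 3] GY: children G:{T}, Y:{T} ∩→ {T}; cost 0
[col 3] CGY: children C:{A}, GY:{T} ∪→ {A,T}; cost 1
[col 3] EV: children E:{T}, V:{T} ∩→ {T}; cost 0
[col 3] CEGVY: children CGY:{A,T}, EV:{T} ∩→ {T}; cost 0
[col 3] ACEGKVY: children AK:{A,G}, CEGVY:{T} ∪→ {A,G,T}; cost 1
[col 4] AK: children A:{A}, K:{C} ∪→ {A,C}; cost 1
[col 4] GY: children G:{A}, Y:{T} ∪→ {A,T}; cost 1
[col 4] CGY: children C:{T}, GY:{A,T} ∩→ {T}; cost 0
[col 4] EV: children E:{C}, V:{G} ∪→ {C,G}; cost 1
[col 4] CEGVY: children CGY:{T}, EV:{C,G} ∪→ {C,G,T}; cost 1
[col 4] ACEGKVY: children AK:{A,C}, CEGVY:{C,G,T} ∩→ {C}; cost 0
[col 5] AK: children A:{C}, K:{T} ∪→ {C,T}; cost 1
[col 5] GY: children G:{C}, Y:{A} ∪→ {A,C}; cost 1
[col 5] CGY: children C:{A}, GY:{A,C} ∩→ {A}; cost 0
[col 5] EV: children E:{A}, V:{A} ∩→ {A}; cost 0
[col 5] CEGVY: children CGY:{A}, EV:{A} ∩→ {A}; cost 0
[col 5] ACEGKVY: children AK:{C,T}, CEGVY:{A} ∪→ {A,C,T}; cost 1
[col 6] AK: children A:{G}, K:{A} ∪→ {A,G}; cost 1
[col 6] GY: children G:{T}, Y:{G} ∪→ {G,T}; cost 1
[col 6] CGY: children C:{A}, GY:{G,T} ∪→ {A,G,T}; cost 1
[col 6] EV: children E:{G}, V:{A} ∪→ {A,G}; cost 1
[col 6] CEGVY: children CGY:{A,G,T}, EV:{A,G} ∩→ {A,G}; cost 0
[col 6] ACEGKVY: children AK:{A,G}, CEGVY:{A,G} ∩→ {A,G}; cost 0
[col 7] AK: children A:{T}, K:{A} ∪→ {A,T}; cost 1
[col 7] GY: children G:{A}, Y:{A} ∩→ {A}; cost 0
[col 7] CGY: children C:{G}, GY:{A} ∪→ {A,G}; cost 1
[col 7] EV: children E:{T}, V:{T} ∩→ {T}; cost 0
[col 7] CEGVY: children CGY:{A,G}, EV:{T} ∪→ {A,G,T}; cost 1
[col 7] ACEGKVY: children AK:{A,T}, CEGVY:{A,G,T} ∩→ {A,T}; cost 0
per-site changes: [4, 3, 3, 3, 4, 3, 4, 3]; total = 27

A,C,G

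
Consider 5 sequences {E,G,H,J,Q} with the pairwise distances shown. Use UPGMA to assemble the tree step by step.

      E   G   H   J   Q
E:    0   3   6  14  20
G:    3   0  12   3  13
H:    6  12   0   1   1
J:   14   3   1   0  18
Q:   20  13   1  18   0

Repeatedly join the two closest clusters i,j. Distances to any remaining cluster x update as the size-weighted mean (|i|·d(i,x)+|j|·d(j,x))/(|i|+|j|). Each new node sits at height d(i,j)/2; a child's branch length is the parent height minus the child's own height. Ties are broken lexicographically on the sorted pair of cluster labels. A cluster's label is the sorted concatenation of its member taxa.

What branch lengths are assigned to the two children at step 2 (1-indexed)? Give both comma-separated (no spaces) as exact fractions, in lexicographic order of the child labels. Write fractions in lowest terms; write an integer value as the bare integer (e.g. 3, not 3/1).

1. join H+J (d=1) ⇒ HJ; edges |H|=1/2, |J|=1/2
  updated: d(E,HJ)=10, d(G,HJ)=15/2, d(HJ,Q)=19/2
2. join E+G (d=3) ⇒ EG; edges |E|=3/2, |G|=3/2
  updated: d(EG,HJ)=35/4, d(EG,Q)=33/2
3. join EG+HJ (d=35/4) ⇒ EGHJ; edges |EG|=23/8, |HJ|=31/8
  updated: d(EGHJ,Q)=13
4. join EGHJ+Q (d=13) ⇒ EGHJQ; edges |EGHJ|=17/8, |Q|=13/2
final tree: (((E:3/2,G:3/2):23/8,(H:1/2,J:1/2):31/8):17/8,Q:13/2)
total length: 155/8

3/2,3/2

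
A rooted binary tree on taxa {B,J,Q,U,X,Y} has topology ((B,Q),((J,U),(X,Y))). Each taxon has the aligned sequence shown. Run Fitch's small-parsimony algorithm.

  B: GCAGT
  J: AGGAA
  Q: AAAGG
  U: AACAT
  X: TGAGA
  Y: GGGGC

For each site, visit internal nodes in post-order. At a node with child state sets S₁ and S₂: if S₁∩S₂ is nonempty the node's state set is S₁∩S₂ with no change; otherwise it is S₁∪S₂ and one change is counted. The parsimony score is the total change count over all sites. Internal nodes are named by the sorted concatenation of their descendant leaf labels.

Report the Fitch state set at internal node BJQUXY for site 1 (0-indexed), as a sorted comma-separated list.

A,C,G

site 0, node BQ: B={G} ∪ Q={A} → {A,G} (+1)
site 0, node JU: J={A} ∩ U={A} → {A} (+0)
site 0, node XY: X={T} ∪ Y={G} → {G,T} (+1)
site 0, node JUXY: JU={A} ∪ XY={G,T} → {A,G,T} (+1)
site 0, node BJQUXY: BQ={A,G} ∩ JUXY={A,G,T} → {A,G} (+0)
site 1, node BQ: B={C} ∪ Q={A} → {A,C} (+1)
site 1, node JU: J={G} ∪ U={A} → {A,G} (+1)
site 1, node XY: X={G} ∩ Y={G} → {G} (+0)
site 1, node JUXY: JU={A,G} ∩ XY={G} → {G} (+0)
site 1, node BJQUXY: BQ={A,C} ∪ JUXY={G} → {A,C,G} (+1)
site 2, node BQ: B={A} ∩ Q={A} → {A} (+0)
site 2, node JU: J={G} ∪ U={C} → {C,G} (+1)
site 2, node XY: X={A} ∪ Y={G} → {A,G} (+1)
site 2, node JUXY: JU={C,G} ∩ XY={A,G} → {G} (+0)
site 2, node BJQUXY: BQ={A} ∪ JUXY={G} → {A,G} (+1)
site 3, node BQ: B={G} ∩ Q={G} → {G} (+0)
site 3, node JU: J={A} ∩ U={A} → {A} (+0)
site 3, node XY: X={G} ∩ Y={G} → {G} (+0)
site 3, node JUXY: JU={A} ∪ XY={G} → {A,G} (+1)
site 3, node BJQUXY: BQ={G} ∩ JUXY={A,G} → {G} (+0)
site 4, node BQ: B={T} ∪ Q={G} → {G,T} (+1)
site 4, node JU: J={A} ∪ U={T} → {A,T} (+1)
site 4, node XY: X={A} ∪ Y={C} → {A,C} (+1)
site 4, node JUXY: JU={A,T} ∩ XY={A,C} → {A} (+0)
site 4, node BJQUXY: BQ={G,T} ∪ JUXY={A} → {A,G,T} (+1)
per-site changes: [3, 3, 3, 1, 4]; total = 14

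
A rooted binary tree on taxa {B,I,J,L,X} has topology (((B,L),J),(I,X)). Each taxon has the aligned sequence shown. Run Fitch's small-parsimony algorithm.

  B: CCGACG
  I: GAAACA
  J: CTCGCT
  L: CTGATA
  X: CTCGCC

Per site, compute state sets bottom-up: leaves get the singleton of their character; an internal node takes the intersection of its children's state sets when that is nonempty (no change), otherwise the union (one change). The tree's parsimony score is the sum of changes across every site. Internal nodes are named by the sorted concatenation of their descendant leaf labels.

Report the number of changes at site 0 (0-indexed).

1

site 0, node BL: B={C} ∩ L={C} → {C} (+0)
site 0, node BJL: BL={C} ∩ J={C} → {C} (+0)
site 0, node IX: I={G} ∪ X={C} → {C,G} (+1)
site 0, node BIJLX: BJL={C} ∩ IX={C,G} → {C} (+0)
site 1, node BL: B={C} ∪ L={T} → {C,T} (+1)
site 1, node BJL: BL={C,T} ∩ J={T} → {T} (+0)
site 1, node IX: I={A} ∪ X={T} → {A,T} (+1)
site 1, node BIJLX: BJL={T} ∩ IX={A,T} → {T} (+0)
site 2, node BL: B={G} ∩ L={G} → {G} (+0)
site 2, node BJL: BL={G} ∪ J={C} → {C,G} (+1)
site 2, node IX: I={A} ∪ X={C} → {A,C} (+1)
site 2, node BIJLX: BJL={C,G} ∩ IX={A,C} → {C} (+0)
site 3, node BL: B={A} ∩ L={A} → {A} (+0)
site 3, node BJL: BL={A} ∪ J={G} → {A,G} (+1)
site 3, node IX: I={A} ∪ X={G} → {A,G} (+1)
site 3, node BIJLX: BJL={A,G} ∩ IX={A,G} → {A,G} (+0)
site 4, node BL: B={C} ∪ L={T} → {C,T} (+1)
site 4, node BJL: BL={C,T} ∩ J={C} → {C} (+0)
site 4, node IX: I={C} ∩ X={C} → {C} (+0)
site 4, node BIJLX: BJL={C} ∩ IX={C} → {C} (+0)
site 5, node BL: B={G} ∪ L={A} → {A,G} (+1)
site 5, node BJL: BL={A,G} ∪ J={T} → {A,G,T} (+1)
site 5, node IX: I={A} ∪ X={C} → {A,C} (+1)
site 5, node BIJLX: BJL={A,G,T} ∩ IX={A,C} → {A} (+0)
per-site changes: [1, 2, 2, 2, 1, 3]; total = 11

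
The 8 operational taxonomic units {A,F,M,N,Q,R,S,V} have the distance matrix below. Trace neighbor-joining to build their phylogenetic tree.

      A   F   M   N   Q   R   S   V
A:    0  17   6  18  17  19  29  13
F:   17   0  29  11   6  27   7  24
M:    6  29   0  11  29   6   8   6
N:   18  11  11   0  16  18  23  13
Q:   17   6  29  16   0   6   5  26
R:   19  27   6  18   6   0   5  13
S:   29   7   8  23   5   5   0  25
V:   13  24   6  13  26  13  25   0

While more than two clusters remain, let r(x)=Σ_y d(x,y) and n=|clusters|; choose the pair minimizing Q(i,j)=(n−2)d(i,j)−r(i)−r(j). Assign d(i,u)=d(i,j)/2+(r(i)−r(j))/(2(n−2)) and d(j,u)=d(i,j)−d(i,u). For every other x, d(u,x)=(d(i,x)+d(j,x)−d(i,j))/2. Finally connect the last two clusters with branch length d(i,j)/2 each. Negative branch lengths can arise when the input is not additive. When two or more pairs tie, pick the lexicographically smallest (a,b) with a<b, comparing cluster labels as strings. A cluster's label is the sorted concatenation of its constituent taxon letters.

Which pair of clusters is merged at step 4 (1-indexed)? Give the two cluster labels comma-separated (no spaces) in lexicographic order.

FQRS,N

1. join F+Q (d=6, Q=-190) ⇒ FQ; edges |F|=13/3, |Q|=5/3
  updated: d(A,FQ)=14, d(FQ,M)=26, d(FQ,N)=21/2, d(FQ,R)=27/2, d(FQ,S)=3, d(FQ,V)=22
2. join FQ+S (d=3, Q=-167) ⇒ FQS; edges |FQ|=11/10, |S|=19/10
  updated: d(A,FQS)=20, d(FQS,M)=31/2, d(FQS,N)=61/4, d(FQS,R)=31/4, d(FQS,V)=22
3. join FQS+R (d=31/4, Q=-453/4) ⇒ FQRS; edges |FQS|=191/32, |R|=57/32
  updated: d(A,FQRS)=125/8, d(FQRS,M)=55/8, d(FQRS,N)=51/4, d(FQRS,V)=109/8
4. join FQRS+N (d=51/4, Q=-523/8) ⇒ FNQRS; edges |FQRS|=259/48, |N|=353/48
  updated: d(A,FNQRS)=167/16, d(FNQRS,M)=41/16, d(FNQRS,V)=111/16
5. join A+M (d=6, Q=-32) ⇒ AM; edges |A|=215/32, |M|=-23/32
  updated: d(AM,FNQRS)=7/2, d(AM,V)=13/2
6. join AM+FNQRS (d=7/2, Q=-271/16) ⇒ AFMNQRS; edges |AM|=49/32, |FNQRS|=63/32
  updated: d(AFMNQRS,V)=159/32
7. join AFMNQRS+V (d=159/32) ⇒ AFMNQRSV; edges |AFMNQRS|=159/64, |V|=159/64
final tree: (((A:215/32,M:-23/32):49/32,((((F:13/3,Q:5/3):11/10,S:19/10):191/32,R:57/32):259/48,N:353/48):63/32):159/64,V:159/64)
total length: 1407/32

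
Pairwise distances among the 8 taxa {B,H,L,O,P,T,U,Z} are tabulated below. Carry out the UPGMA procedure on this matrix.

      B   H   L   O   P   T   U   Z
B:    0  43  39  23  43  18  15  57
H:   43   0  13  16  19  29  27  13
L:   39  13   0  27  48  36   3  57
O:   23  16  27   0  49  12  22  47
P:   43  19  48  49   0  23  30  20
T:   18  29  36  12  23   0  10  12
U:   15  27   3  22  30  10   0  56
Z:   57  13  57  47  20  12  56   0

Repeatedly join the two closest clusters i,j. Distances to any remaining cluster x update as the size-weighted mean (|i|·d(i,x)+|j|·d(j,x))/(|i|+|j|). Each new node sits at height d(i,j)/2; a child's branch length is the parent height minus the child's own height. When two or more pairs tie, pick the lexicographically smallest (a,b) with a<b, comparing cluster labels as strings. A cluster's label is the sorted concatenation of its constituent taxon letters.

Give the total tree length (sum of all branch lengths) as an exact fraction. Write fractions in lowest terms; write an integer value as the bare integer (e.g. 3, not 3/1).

997/12

step 1: merge (L,U) at d=3; branch lengths L→3/2, U→3/2; new cluster LU
  updated: d(B,LU)=27, d(H,LU)=20, d(LU,O)=49/2, d(LU,P)=39, d(LU,T)=23, d(LU,Z)=113/2
step 2: merge (O,T) at d=12; branch lengths O→6, T→6; new cluster OT
  updated: d(B,OT)=41/2, d(H,OT)=45/2, d(LU,OT)=95/4, d(OT,P)=36, d(OT,Z)=59/2
step 3: merge (H,Z) at d=13; branch lengths H→13/2, Z→13/2; new cluster HZ
  updated: d(B,HZ)=50, d(HZ,LU)=153/4, d(HZ,OT)=26, d(HZ,P)=39/2
step 4: merge (HZ,P) at d=39/2; branch lengths HZ→13/4, P→39/4; new cluster HPZ
  updated: d(B,HPZ)=143/3, d(HPZ,LU)=77/2, d(HPZ,OT)=88/3
step 5: merge (B,OT) at d=41/2; branch lengths B→41/4, OT→17/4; new cluster BOT
  updated: d(BOT,HPZ)=319/9, d(BOT,LU)=149/6
step 6: merge (BOT,LU) at d=149/6; branch lengths BOT→13/6, LU→131/12; new cluster BLOTU
  updated: d(BLOTU,HPZ)=110/3
step 7: merge (BLOTU,HPZ) at d=110/3; branch lengths BLOTU→71/12, HPZ→103/12; new cluster BHLOPTUZ
final tree: (((B:41/4,(O:6,T:6):17/4):13/6,(L:3/2,U:3/2):131/12):71/12,((H:13/2,Z:13/2):13/4,P:39/4):103/12)
total length: 997/12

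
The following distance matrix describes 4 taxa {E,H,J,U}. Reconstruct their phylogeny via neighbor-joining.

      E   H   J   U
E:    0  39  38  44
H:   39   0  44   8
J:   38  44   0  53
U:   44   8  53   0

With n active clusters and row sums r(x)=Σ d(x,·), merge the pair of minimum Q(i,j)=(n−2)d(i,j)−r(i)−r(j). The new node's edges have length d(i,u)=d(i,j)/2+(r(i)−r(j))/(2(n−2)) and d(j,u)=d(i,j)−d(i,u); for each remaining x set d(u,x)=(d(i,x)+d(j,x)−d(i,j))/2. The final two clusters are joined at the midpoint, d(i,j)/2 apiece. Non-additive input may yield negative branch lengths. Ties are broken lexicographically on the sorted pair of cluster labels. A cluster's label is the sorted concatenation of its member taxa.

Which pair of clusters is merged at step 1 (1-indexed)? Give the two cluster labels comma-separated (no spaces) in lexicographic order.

E,J

1. join E+J (d=38, Q=-180) ⇒ EJ; edges |E|=31/2, |J|=45/2
  updated: d(EJ,H)=45/2, d(EJ,U)=59/2
2. join EJ+H (d=45/2, Q=-60) ⇒ EHJ; edges |EJ|=22, |H|=1/2
  updated: d(EHJ,U)=15/2
3. join EHJ+U (d=15/2) ⇒ EHJU; edges |EHJ|=15/4, |U|=15/4
final tree: (((E:31/2,J:45/2):22,H:1/2):15/4,U:15/4)
total length: 68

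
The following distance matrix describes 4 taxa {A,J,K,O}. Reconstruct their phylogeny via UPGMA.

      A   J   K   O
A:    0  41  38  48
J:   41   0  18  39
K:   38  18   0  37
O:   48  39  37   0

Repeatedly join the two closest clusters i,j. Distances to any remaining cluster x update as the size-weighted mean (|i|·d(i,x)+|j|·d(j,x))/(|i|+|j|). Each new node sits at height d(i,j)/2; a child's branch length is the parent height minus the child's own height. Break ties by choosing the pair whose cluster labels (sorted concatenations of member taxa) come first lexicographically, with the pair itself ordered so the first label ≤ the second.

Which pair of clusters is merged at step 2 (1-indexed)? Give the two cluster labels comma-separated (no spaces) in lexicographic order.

step 1: merge (J,K) at d=18; branch lengths J→9, K→9; new cluster JK
  updated: d(A,JK)=79/2, d(JK,O)=38
step 2: merge (JK,O) at d=38; branch lengths JK→10, O→19; new cluster JKO
  updated: d(A,JKO)=127/3
step 3: merge (A,JKO) at d=127/3; branch lengths A→127/6, JKO→13/6; new cluster AJKO
final tree: (A:127/6,((J:9,K:9):10,O:19):13/6)
total length: 211/3

JK,O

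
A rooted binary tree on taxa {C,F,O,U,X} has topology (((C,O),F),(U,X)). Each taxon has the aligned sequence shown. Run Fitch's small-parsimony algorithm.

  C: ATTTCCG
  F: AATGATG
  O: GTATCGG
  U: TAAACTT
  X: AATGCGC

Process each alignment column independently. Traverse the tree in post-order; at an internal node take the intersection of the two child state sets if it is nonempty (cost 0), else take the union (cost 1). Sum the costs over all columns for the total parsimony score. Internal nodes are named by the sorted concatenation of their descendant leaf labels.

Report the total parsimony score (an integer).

site 0, node CO: C={A} ∪ O={G} → {A,G} (+1)
site 0, node CFO: CO={A,G} ∩ F={A} → {A} (+0)
site 0, node UX: U={T} ∪ X={A} → {A,T} (+1)
site 0, node CFOUX: CFO={A} ∩ UX={A,T} → {A} (+0)
site 1, node CO: C={T} ∩ O={T} → {T} (+0)
site 1, node CFO: CO={T} ∪ F={A} → {A,T} (+1)
site 1, node UX: U={A} ∩ X={A} → {A} (+0)
site 1, node CFOUX: CFO={A,T} ∩ UX={A} → {A} (+0)
site 2, node CO: C={T} ∪ O={A} → {A,T} (+1)
site 2, node CFO: CO={A,T} ∩ F={T} → {T} (+0)
site 2, node UX: U={A} ∪ X={T} → {A,T} (+1)
site 2, node CFOUX: CFO={T} ∩ UX={A,T} → {T} (+0)
site 3, node CO: C={T} ∩ O={T} → {T} (+0)
site 3, node CFO: CO={T} ∪ F={G} → {G,T} (+1)
site 3, node UX: U={A} ∪ X={G} → {A,G} (+1)
site 3, node CFOUX: CFO={G,T} ∩ UX={A,G} → {G} (+0)
site 4, node CO: C={C} ∩ O={C} → {C} (+0)
site 4, node CFO: CO={C} ∪ F={A} → {A,C} (+1)
site 4, node UX: U={C} ∩ X={C} → {C} (+0)
site 4, node CFOUX: CFO={A,C} ∩ UX={C} → {C} (+0)
site 5, node CO: C={C} ∪ O={G} → {C,G} (+1)
site 5, node CFO: CO={C,G} ∪ F={T} → {C,G,T} (+1)
site 5, node UX: U={T} ∪ X={G} → {G,T} (+1)
site 5, node CFOUX: CFO={C,G,T} ∩ UX={G,T} → {G,T} (+0)
site 6, node CO: C={G} ∩ O={G} → {G} (+0)
site 6, node CFO: CO={G} ∩ F={G} → {G} (+0)
site 6, node UX: U={T} ∪ X={C} → {C,T} (+1)
site 6, node CFOUX: CFO={G} ∪ UX={C,T} → {C,G,T} (+1)
per-site changes: [2, 1, 2, 2, 1, 3, 2]; total = 13

13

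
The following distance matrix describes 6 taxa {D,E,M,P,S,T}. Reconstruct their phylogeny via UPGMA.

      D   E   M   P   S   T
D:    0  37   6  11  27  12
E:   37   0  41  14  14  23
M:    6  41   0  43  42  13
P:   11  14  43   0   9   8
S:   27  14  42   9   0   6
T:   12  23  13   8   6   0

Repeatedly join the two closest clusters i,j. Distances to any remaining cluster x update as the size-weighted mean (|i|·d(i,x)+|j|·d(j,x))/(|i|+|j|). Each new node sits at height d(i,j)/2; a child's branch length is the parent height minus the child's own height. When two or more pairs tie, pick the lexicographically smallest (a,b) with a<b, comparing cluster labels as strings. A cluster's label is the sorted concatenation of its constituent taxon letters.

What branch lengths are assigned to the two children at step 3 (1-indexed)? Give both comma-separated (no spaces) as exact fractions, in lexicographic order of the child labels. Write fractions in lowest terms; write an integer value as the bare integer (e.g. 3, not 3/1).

17/4,5/4

step 1: merge (D,M) at d=6; branch lengths D→3, M→3; new cluster DM
  updated: d(DM,E)=39, d(DM,P)=27, d(DM,S)=69/2, d(DM,T)=25/2
step 2: merge (S,T) at d=6; branch lengths S→3, T→3; new cluster ST
  updated: d(DM,ST)=47/2, d(E,ST)=37/2, d(P,ST)=17/2
step 3: merge (P,ST) at d=17/2; branch lengths P→17/4, ST→5/4; new cluster PST
  updated: d(DM,PST)=74/3, d(E,PST)=17
step 4: merge (E,PST) at d=17; branch lengths E→17/2, PST→17/4; new cluster EPST
  updated: d(DM,EPST)=113/4
step 5: merge (DM,EPST) at d=113/4; branch lengths DM→89/8, EPST→45/8; new cluster DEMPST
final tree: ((D:3,M:3):89/8,(E:17/2,(P:17/4,(S:3,T:3):5/4):17/4):45/8)
total length: 47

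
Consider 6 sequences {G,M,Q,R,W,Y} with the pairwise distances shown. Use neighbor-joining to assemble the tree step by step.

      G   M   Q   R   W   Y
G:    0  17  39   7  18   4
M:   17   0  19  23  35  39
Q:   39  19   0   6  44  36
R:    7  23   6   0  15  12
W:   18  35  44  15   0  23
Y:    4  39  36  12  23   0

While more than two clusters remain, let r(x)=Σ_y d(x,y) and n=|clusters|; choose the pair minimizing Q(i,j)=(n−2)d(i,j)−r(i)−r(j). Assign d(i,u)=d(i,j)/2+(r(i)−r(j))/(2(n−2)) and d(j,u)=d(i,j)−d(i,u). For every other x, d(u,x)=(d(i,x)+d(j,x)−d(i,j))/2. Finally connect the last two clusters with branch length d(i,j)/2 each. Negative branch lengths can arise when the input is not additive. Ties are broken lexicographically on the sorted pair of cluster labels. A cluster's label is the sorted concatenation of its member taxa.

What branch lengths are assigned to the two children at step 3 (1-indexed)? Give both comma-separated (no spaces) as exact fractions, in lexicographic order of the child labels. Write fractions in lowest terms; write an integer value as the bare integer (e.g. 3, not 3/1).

iteration 1: select M,Q (d=19, Q=-201); attach at lengths (65/8, 87/8); label the merged cluster MQ
  updated: d(G,MQ)=37/2, d(MQ,R)=5, d(MQ,W)=30, d(MQ,Y)=28
iteration 2: select MQ,R (d=5, Q=-211/2); attach at lengths (115/12, -55/12); label the merged cluster MQR
  updated: d(G,MQR)=41/4, d(MQR,W)=20, d(MQR,Y)=35/2
iteration 3: select G,Y (d=4, Q=-275/4); attach at lengths (-17/16, 81/16); label the merged cluster GY
  updated: d(GY,MQR)=95/8, d(GY,W)=37/2
iteration 4: select GY,MQR (d=95/8, Q=-403/8); attach at lengths (83/16, 107/16); label the merged cluster GMQRY
  updated: d(GMQRY,W)=213/16
iteration 5: select GMQRY,W (d=213/16); attach at lengths (213/32, 213/32); label the merged cluster GMQRWY
final tree: (((G:-17/16,Y:81/16):83/16,((M:65/8,Q:87/8):115/12,R:-55/12):107/16):213/32,W:213/32)
total length: 851/16

-17/16,81/16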